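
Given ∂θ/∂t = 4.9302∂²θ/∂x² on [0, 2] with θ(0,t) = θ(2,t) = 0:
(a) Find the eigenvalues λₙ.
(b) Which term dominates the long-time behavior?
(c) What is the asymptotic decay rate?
Eigenvalues: λₙ = 4.9302n²π²/2².
First three modes:
  n=1: λ₁ = 4.9302π²/2² ≈ 12.165
  n=2: λ₂ = 19.7208π²/2² ≈ 48.659 (4× faster decay)
  n=3: λ₃ = 44.3718π²/2² ≈ 109.483 (9× faster decay)
As t → ∞, higher modes decay exponentially faster. The n=1 mode dominates: θ ~ c₁ sin(πx/2) e^{-λ₁t}.
Decay rate: λ₁ = 4.9302π²/2² ≈ 12.165.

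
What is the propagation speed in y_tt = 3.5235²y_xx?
Speed = 3.5235. Information travels along characteristics x = x₀ ± 3.5235t.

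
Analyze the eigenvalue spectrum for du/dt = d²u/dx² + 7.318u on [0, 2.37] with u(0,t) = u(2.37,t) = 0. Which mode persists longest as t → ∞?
Eigenvalues: λₙ = n²π²/2.37² - 7.318.
First three modes:
  n=1: λ₁ = π²/2.37² - 7.318 ≈ -5.561
  n=2: λ₂ = 4π²/2.37² - 7.318 ≈ -0.289
  n=3: λ₃ = 9π²/2.37² - 7.318 ≈ 8.496
Since π²/2.37² ≈ 1.757 < 7.318, λ₁ < 0.
The n=1 mode grows fastest (−λₙ is largest for n=1) → dominates.
Asymptotic: u ~ c₁ sin(πx/2.37) e^{5.561t} (exponential growth at rate −λ₁ ≈ 5.561).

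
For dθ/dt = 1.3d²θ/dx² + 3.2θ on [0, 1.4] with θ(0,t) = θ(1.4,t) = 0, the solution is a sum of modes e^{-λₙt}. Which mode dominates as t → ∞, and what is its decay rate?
Eigenvalues: λₙ = 1.3n²π²/1.4² - 3.2.
First three modes:
  n=1: λ₁ = 1.3π²/1.4² - 3.2 ≈ 3.346
  n=2: λ₂ = 5.2π²/1.4² - 3.2 ≈ 22.985
  n=3: λ₃ = 11.7π²/1.4² - 3.2 ≈ 55.715
Since 1.3π²/1.4² ≈ 6.546 > 3.2, all λₙ > 0.
The n=1 mode decays slowest → dominates as t → ∞.
Asymptotic: θ ~ c₁ sin(πx/1.4) e^{-λ₁t} with decay rate λ₁ ≈ 3.346.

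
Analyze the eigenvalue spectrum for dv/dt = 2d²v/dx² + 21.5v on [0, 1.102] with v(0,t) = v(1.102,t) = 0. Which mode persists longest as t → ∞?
Eigenvalues: λₙ = 2n²π²/1.102² - 21.5.
First three modes:
  n=1: λ₁ = 2π²/1.102² - 21.5 ≈ -5.246
  n=2: λ₂ = 8π²/1.102² - 21.5 ≈ 43.517
  n=3: λ₃ = 18π²/1.102² - 21.5 ≈ 124.788
Since 2π²/1.102² ≈ 16.254 < 21.5, λ₁ < 0.
The n=1 mode grows fastest (−λₙ is largest for n=1) → dominates.
Asymptotic: v ~ c₁ sin(πx/1.102) e^{5.246t} (exponential growth at rate −λ₁ ≈ 5.246).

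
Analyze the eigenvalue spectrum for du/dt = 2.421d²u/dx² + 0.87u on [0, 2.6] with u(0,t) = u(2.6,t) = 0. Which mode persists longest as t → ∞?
Eigenvalues: λₙ = 2.421n²π²/2.6² - 0.87.
First three modes:
  n=1: λ₁ = 2.421π²/2.6² - 0.87 ≈ 2.665
  n=2: λ₂ = 9.684π²/2.6² - 0.87 ≈ 13.269
  n=3: λ₃ = 21.789π²/2.6² - 0.87 ≈ 30.942
Since 2.421π²/2.6² ≈ 3.535 > 0.87, all λₙ > 0.
The n=1 mode decays slowest → dominates as t → ∞.
Asymptotic: u ~ c₁ sin(πx/2.6) e^{-λ₁t} with decay rate λ₁ ≈ 2.665.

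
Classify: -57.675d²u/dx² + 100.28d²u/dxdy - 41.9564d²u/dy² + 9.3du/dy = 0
Hyperbolic (discriminant = 376.73692).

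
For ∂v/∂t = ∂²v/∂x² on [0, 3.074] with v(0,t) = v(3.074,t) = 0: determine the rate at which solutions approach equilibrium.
Eigenvalues: λₙ = n²π²/3.074².
First three modes:
  n=1: λ₁ = π²/3.074² ≈ 1.044
  n=2: λ₂ = 4π²/3.074² ≈ 4.178 (4× faster decay)
  n=3: λ₃ = 9π²/3.074² ≈ 9.4 (9× faster decay)
As t → ∞, higher modes decay exponentially faster. The n=1 mode dominates: v ~ c₁ sin(πx/3.074) e^{-λ₁t}.
Decay rate: λ₁ = π²/3.074² ≈ 1.044.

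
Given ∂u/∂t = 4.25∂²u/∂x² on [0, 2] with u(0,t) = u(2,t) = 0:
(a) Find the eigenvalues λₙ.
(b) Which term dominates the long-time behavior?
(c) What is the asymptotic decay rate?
Eigenvalues: λₙ = 4.25n²π²/2².
First three modes:
  n=1: λ₁ = 4.25π²/2² ≈ 10.486
  n=2: λ₂ = 17π²/2² ≈ 41.946 (4× faster decay)
  n=3: λ₃ = 38.25π²/2² ≈ 94.378 (9× faster decay)
As t → ∞, higher modes decay exponentially faster. The n=1 mode dominates: u ~ c₁ sin(πx/2) e^{-λ₁t}.
Decay rate: λ₁ = 4.25π²/2² ≈ 10.486.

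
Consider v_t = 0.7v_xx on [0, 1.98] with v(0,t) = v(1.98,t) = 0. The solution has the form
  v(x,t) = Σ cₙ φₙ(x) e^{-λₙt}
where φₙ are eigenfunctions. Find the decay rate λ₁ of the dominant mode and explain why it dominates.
Eigenvalues: λₙ = 0.7n²π²/1.98².
First three modes:
  n=1: λ₁ = 0.7π²/1.98² ≈ 1.762
  n=2: λ₂ = 2.8π²/1.98² ≈ 7.049 (4× faster decay)
  n=3: λ₃ = 6.3π²/1.98² ≈ 15.86 (9× faster decay)
As t → ∞, higher modes decay exponentially faster. The n=1 mode dominates: v ~ c₁ sin(πx/1.98) e^{-λ₁t}.
Decay rate: λ₁ = 0.7π²/1.98² ≈ 1.762.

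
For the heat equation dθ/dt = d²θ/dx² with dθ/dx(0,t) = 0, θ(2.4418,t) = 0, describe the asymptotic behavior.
θ → 0. Heat escapes through the Dirichlet boundary.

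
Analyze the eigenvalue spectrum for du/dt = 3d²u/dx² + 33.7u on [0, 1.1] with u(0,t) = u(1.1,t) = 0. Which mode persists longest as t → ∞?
Eigenvalues: λₙ = 3n²π²/1.1² - 33.7.
First three modes:
  n=1: λ₁ = 3π²/1.1² - 33.7 ≈ -9.23
  n=2: λ₂ = 12π²/1.1² - 33.7 ≈ 64.18
  n=3: λ₃ = 27π²/1.1² - 33.7 ≈ 186.531
Since 3π²/1.1² ≈ 24.47 < 33.7, λ₁ < 0.
The n=1 mode grows fastest (−λₙ is largest for n=1) → dominates.
Asymptotic: u ~ c₁ sin(πx/1.1) e^{9.23t} (exponential growth at rate −λ₁ ≈ 9.23).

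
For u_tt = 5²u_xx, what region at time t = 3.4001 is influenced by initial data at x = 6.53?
Domain of influence: [-10.4705, 23.5305]. Data at x = 6.53 spreads outward at speed 5.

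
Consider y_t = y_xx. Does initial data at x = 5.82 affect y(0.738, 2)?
Yes, for any finite x. The heat equation has infinite propagation speed, so all initial data affects all points at any t > 0.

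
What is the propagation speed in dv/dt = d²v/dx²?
Infinite. The heat equation is parabolic, not hyperbolic, so disturbances propagate instantly.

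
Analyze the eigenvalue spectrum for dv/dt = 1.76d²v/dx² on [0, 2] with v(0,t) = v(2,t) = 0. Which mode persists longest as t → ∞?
Eigenvalues: λₙ = 1.76n²π²/2².
First three modes:
  n=1: λ₁ = 1.76π²/2² ≈ 4.343
  n=2: λ₂ = 7.04π²/2² ≈ 17.371 (4× faster decay)
  n=3: λ₃ = 15.84π²/2² ≈ 39.084 (9× faster decay)
As t → ∞, higher modes decay exponentially faster. The n=1 mode dominates: v ~ c₁ sin(πx/2) e^{-λ₁t}.
Decay rate: λ₁ = 1.76π²/2² ≈ 4.343.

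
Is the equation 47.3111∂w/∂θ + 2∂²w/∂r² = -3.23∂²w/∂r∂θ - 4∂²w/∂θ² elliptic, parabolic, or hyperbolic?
Rewriting in standard form: 2∂²w/∂r² + 3.23∂²w/∂r∂θ + 4∂²w/∂θ² + 47.3111∂w/∂θ = 0. Computing B² - 4AC with A = 2, B = 3.23, C = 4: discriminant = -21.5671 (negative). Answer: elliptic.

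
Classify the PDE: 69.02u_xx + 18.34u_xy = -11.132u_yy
Rewriting in standard form: 69.02u_xx + 18.34u_xy + 11.132u_yy = 0. A = 69.02, B = 18.34, C = 11.132. Discriminant B² - 4AC = -2736.96696. Since -2736.96696 < 0, elliptic.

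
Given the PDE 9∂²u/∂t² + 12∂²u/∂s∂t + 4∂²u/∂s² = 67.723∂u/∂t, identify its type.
Rewriting in standard form: 4∂²u/∂s² + 12∂²u/∂s∂t + 9∂²u/∂t² - 67.723∂u/∂t = 0. The second-order coefficients are A = 4, B = 12, C = 9. Since B² - 4AC = 0 = 0, this is a parabolic PDE.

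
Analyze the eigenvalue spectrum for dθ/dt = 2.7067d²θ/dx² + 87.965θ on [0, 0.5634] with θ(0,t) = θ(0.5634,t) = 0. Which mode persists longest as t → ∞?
Eigenvalues: λₙ = 2.7067n²π²/0.5634² - 87.965.
First three modes:
  n=1: λ₁ = 2.7067π²/0.5634² - 87.965 ≈ -3.805
  n=2: λ₂ = 10.8268π²/0.5634² - 87.965 ≈ 248.675
  n=3: λ₃ = 24.3603π²/0.5634² - 87.965 ≈ 669.476
Since 2.7067π²/0.5634² ≈ 84.16 < 87.965, λ₁ < 0.
The n=1 mode grows fastest (−λₙ is largest for n=1) → dominates.
Asymptotic: θ ~ c₁ sin(πx/0.5634) e^{3.805t} (exponential growth at rate −λ₁ ≈ 3.805).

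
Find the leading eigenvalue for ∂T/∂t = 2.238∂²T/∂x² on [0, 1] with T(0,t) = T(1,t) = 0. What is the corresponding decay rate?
Eigenvalues: λₙ = 2.238n²π².
First three modes:
  n=1: λ₁ = 2.238π² ≈ 22.088
  n=2: λ₂ = 8.952π² ≈ 88.353 (4× faster decay)
  n=3: λ₃ = 20.142π² ≈ 198.794 (9× faster decay)
As t → ∞, higher modes decay exponentially faster. The n=1 mode dominates: T ~ c₁ sin(πx) e^{-λ₁t}.
Decay rate: λ₁ = 2.238π² ≈ 22.088.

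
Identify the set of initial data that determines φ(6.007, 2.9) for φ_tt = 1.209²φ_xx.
Domain of dependence: [2.5009, 9.5131]. Signals travel at speed 1.209, so data within |x - 6.007| ≤ 1.209·2.9 = 3.5061 can reach the point.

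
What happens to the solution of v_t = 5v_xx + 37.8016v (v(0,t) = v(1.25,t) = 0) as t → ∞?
v grows unboundedly. Reaction dominates diffusion (r=37.8016 > κπ²/L²≈31.58); solution grows exponentially.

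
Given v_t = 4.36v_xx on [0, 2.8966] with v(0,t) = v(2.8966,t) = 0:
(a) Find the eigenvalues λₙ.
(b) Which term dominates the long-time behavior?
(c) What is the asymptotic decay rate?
Eigenvalues: λₙ = 4.36n²π²/2.8966².
First three modes:
  n=1: λ₁ = 4.36π²/2.8966² ≈ 5.129
  n=2: λ₂ = 17.44π²/2.8966² ≈ 20.515 (4× faster decay)
  n=3: λ₃ = 39.24π²/2.8966² ≈ 46.159 (9× faster decay)
As t → ∞, higher modes decay exponentially faster. The n=1 mode dominates: v ~ c₁ sin(πx/2.8966) e^{-λ₁t}.
Decay rate: λ₁ = 4.36π²/2.8966² ≈ 5.129.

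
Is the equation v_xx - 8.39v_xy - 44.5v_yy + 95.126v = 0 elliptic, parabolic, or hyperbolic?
Computing B² - 4AC with A = 1, B = -8.39, C = -44.5: discriminant = 248.3921 (positive). Answer: hyperbolic.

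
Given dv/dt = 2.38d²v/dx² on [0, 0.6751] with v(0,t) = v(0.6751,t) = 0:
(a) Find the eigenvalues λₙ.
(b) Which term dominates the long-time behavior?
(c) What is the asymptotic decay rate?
Eigenvalues: λₙ = 2.38n²π²/0.6751².
First three modes:
  n=1: λ₁ = 2.38π²/0.6751² ≈ 51.54
  n=2: λ₂ = 9.52π²/0.6751² ≈ 206.158 (4× faster decay)
  n=3: λ₃ = 21.42π²/0.6751² ≈ 463.856 (9× faster decay)
As t → ∞, higher modes decay exponentially faster. The n=1 mode dominates: v ~ c₁ sin(πx/0.6751) e^{-λ₁t}.
Decay rate: λ₁ = 2.38π²/0.6751² ≈ 51.54.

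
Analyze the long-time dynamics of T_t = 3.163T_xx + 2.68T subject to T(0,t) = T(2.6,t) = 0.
Long-time behavior: T → 0. Diffusion dominates reaction (r=2.68 < κπ²/L²≈4.62); solution decays.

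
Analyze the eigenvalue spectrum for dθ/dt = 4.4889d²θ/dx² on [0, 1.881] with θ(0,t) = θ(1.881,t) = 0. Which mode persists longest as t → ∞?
Eigenvalues: λₙ = 4.4889n²π²/1.881².
First three modes:
  n=1: λ₁ = 4.4889π²/1.881² ≈ 12.522
  n=2: λ₂ = 17.9556π²/1.881² ≈ 50.087 (4× faster decay)
  n=3: λ₃ = 40.4001π²/1.881² ≈ 112.695 (9× faster decay)
As t → ∞, higher modes decay exponentially faster. The n=1 mode dominates: θ ~ c₁ sin(πx/1.881) e^{-λ₁t}.
Decay rate: λ₁ = 4.4889π²/1.881² ≈ 12.522.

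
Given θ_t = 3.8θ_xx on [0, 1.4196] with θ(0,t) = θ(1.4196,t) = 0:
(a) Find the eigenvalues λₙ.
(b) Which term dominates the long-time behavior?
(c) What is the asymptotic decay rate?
Eigenvalues: λₙ = 3.8n²π²/1.4196².
First three modes:
  n=1: λ₁ = 3.8π²/1.4196² ≈ 18.61
  n=2: λ₂ = 15.2π²/1.4196² ≈ 74.441 (4× faster decay)
  n=3: λ₃ = 34.2π²/1.4196² ≈ 167.492 (9× faster decay)
As t → ∞, higher modes decay exponentially faster. The n=1 mode dominates: θ ~ c₁ sin(πx/1.4196) e^{-λ₁t}.
Decay rate: λ₁ = 3.8π²/1.4196² ≈ 18.61.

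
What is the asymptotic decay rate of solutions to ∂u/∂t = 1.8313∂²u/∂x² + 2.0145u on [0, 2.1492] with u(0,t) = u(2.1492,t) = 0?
Eigenvalues: λₙ = 1.8313n²π²/2.1492² - 2.0145.
First three modes:
  n=1: λ₁ = 1.8313π²/2.1492² - 2.0145 ≈ 1.898
  n=2: λ₂ = 7.3252π²/2.1492² - 2.0145 ≈ 13.637
  n=3: λ₃ = 16.4817π²/2.1492² - 2.0145 ≈ 33.202
Since 1.8313π²/2.1492² ≈ 3.913 > 2.0145, all λₙ > 0.
The n=1 mode decays slowest → dominates as t → ∞.
Asymptotic: u ~ c₁ sin(πx/2.1492) e^{-λ₁t} with decay rate λ₁ ≈ 1.898.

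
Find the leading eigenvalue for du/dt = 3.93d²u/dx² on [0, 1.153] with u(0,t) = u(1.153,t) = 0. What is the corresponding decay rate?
Eigenvalues: λₙ = 3.93n²π²/1.153².
First three modes:
  n=1: λ₁ = 3.93π²/1.153² ≈ 29.177
  n=2: λ₂ = 15.72π²/1.153² ≈ 116.706 (4× faster decay)
  n=3: λ₃ = 35.37π²/1.153² ≈ 262.589 (9× faster decay)
As t → ∞, higher modes decay exponentially faster. The n=1 mode dominates: u ~ c₁ sin(πx/1.153) e^{-λ₁t}.
Decay rate: λ₁ = 3.93π²/1.153² ≈ 29.177.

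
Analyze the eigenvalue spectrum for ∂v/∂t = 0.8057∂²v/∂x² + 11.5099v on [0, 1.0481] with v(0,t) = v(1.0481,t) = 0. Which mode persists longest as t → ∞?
Eigenvalues: λₙ = 0.8057n²π²/1.0481² - 11.5099.
First three modes:
  n=1: λ₁ = 0.8057π²/1.0481² - 11.5099 ≈ -4.271
  n=2: λ₂ = 3.2228π²/1.0481² - 11.5099 ≈ 17.445
  n=3: λ₃ = 7.2513π²/1.0481² - 11.5099 ≈ 53.639
Since 0.8057π²/1.0481² ≈ 7.239 < 11.5099, λ₁ < 0.
The n=1 mode grows fastest (−λₙ is largest for n=1) → dominates.
Asymptotic: v ~ c₁ sin(πx/1.0481) e^{4.271t} (exponential growth at rate −λ₁ ≈ 4.271).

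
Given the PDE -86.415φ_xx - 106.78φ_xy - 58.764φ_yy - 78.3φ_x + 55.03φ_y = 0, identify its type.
The second-order coefficients are A = -86.415, B = -106.78, C = -58.764. Since B² - 4AC = -8910.39584 < 0, this is an elliptic PDE.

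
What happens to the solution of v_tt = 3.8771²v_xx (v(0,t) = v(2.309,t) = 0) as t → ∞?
v oscillates (no decay). Energy is conserved; the solution oscillates indefinitely as standing waves.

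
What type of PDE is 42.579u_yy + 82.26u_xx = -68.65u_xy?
Rewriting in standard form: 82.26u_xx + 68.65u_xy + 42.579u_yy = 0. With A = 82.26, B = 68.65, C = 42.579, the discriminant is -9297.37166. This is an elliptic PDE.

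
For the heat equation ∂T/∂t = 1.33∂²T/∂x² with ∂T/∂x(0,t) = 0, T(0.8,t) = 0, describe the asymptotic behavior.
T → 0. Heat escapes through the Dirichlet boundary.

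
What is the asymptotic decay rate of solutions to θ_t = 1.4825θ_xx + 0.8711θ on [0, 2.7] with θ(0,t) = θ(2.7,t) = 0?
Eigenvalues: λₙ = 1.4825n²π²/2.7² - 0.8711.
First three modes:
  n=1: λ₁ = 1.4825π²/2.7² - 0.8711 ≈ 1.136
  n=2: λ₂ = 5.93π²/2.7² - 0.8711 ≈ 7.157
  n=3: λ₃ = 13.3425π²/2.7² - 0.8711 ≈ 17.193
Since 1.4825π²/2.7² ≈ 2.007 > 0.8711, all λₙ > 0.
The n=1 mode decays slowest → dominates as t → ∞.
Asymptotic: θ ~ c₁ sin(πx/2.7) e^{-λ₁t} with decay rate λ₁ ≈ 1.136.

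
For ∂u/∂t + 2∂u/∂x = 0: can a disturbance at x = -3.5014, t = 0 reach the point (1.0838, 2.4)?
No. Only data at x = -3.7162 affects (1.0838, 2.4). Advection has one-way propagation along characteristics.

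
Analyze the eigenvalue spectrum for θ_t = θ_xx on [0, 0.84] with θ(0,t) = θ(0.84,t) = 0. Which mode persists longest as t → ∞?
Eigenvalues: λₙ = n²π²/0.84².
First three modes:
  n=1: λ₁ = π²/0.84² ≈ 13.988
  n=2: λ₂ = 4π²/0.84² ≈ 55.95 (4× faster decay)
  n=3: λ₃ = 9π²/0.84² ≈ 125.888 (9× faster decay)
As t → ∞, higher modes decay exponentially faster. The n=1 mode dominates: θ ~ c₁ sin(πx/0.84) e^{-λ₁t}.
Decay rate: λ₁ = π²/0.84² ≈ 13.988.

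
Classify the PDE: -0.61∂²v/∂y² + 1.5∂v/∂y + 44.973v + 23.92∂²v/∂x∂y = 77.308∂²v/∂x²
Rewriting in standard form: -77.308∂²v/∂x² + 23.92∂²v/∂x∂y - 0.61∂²v/∂y² + 1.5∂v/∂y + 44.973v = 0. A = -77.308, B = 23.92, C = -0.61. Discriminant B² - 4AC = 383.53488. Since 383.53488 > 0, hyperbolic.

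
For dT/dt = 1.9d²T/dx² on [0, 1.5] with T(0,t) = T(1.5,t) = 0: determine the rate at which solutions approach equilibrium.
Eigenvalues: λₙ = 1.9n²π²/1.5².
First three modes:
  n=1: λ₁ = 1.9π²/1.5² ≈ 8.334
  n=2: λ₂ = 7.6π²/1.5² ≈ 33.337 (4× faster decay)
  n=3: λ₃ = 17.1π²/1.5² ≈ 75.009 (9× faster decay)
As t → ∞, higher modes decay exponentially faster. The n=1 mode dominates: T ~ c₁ sin(πx/1.5) e^{-λ₁t}.
Decay rate: λ₁ = 1.9π²/1.5² ≈ 8.334.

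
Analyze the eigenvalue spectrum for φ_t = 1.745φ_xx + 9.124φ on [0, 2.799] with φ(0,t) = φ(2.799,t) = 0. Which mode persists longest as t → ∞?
Eigenvalues: λₙ = 1.745n²π²/2.799² - 9.124.
First three modes:
  n=1: λ₁ = 1.745π²/2.799² - 9.124 ≈ -6.926
  n=2: λ₂ = 6.98π²/2.799² - 9.124 ≈ -0.331
  n=3: λ₃ = 15.705π²/2.799² - 9.124 ≈ 10.661
Since 1.745π²/2.799² ≈ 2.198 < 9.124, λ₁ < 0.
The n=1 mode grows fastest (−λₙ is largest for n=1) → dominates.
Asymptotic: φ ~ c₁ sin(πx/2.799) e^{6.926t} (exponential growth at rate −λ₁ ≈ 6.926).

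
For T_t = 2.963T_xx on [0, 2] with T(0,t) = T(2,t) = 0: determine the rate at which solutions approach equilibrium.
Eigenvalues: λₙ = 2.963n²π²/2².
First three modes:
  n=1: λ₁ = 2.963π²/2² ≈ 7.311
  n=2: λ₂ = 11.852π²/2² ≈ 29.244 (4× faster decay)
  n=3: λ₃ = 26.667π²/2² ≈ 65.798 (9× faster decay)
As t → ∞, higher modes decay exponentially faster. The n=1 mode dominates: T ~ c₁ sin(πx/2) e^{-λ₁t}.
Decay rate: λ₁ = 2.963π²/2² ≈ 7.311.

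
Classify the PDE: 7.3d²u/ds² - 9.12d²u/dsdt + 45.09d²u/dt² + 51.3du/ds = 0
A = 7.3, B = -9.12, C = 45.09. Discriminant B² - 4AC = -1233.4536. Since -1233.4536 < 0, elliptic.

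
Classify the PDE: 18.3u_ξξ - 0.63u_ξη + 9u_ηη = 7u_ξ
Rewriting in standard form: 18.3u_ξξ - 0.63u_ξη + 9u_ηη - 7u_ξ = 0. A = 18.3, B = -0.63, C = 9. Discriminant B² - 4AC = -658.4031. Since -658.4031 < 0, elliptic.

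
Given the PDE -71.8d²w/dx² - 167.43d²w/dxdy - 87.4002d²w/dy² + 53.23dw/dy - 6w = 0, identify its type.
The second-order coefficients are A = -71.8, B = -167.43, C = -87.4002. Since B² - 4AC = 2931.46746 > 0, this is a hyperbolic PDE.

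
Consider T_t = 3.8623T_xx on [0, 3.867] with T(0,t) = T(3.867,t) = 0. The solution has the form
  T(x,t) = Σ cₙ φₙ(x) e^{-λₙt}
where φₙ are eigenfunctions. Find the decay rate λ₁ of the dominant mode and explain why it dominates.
Eigenvalues: λₙ = 3.8623n²π²/3.867².
First three modes:
  n=1: λ₁ = 3.8623π²/3.867² ≈ 2.549
  n=2: λ₂ = 15.4492π²/3.867² ≈ 10.197 (4× faster decay)
  n=3: λ₃ = 34.7607π²/3.867² ≈ 22.942 (9× faster decay)
As t → ∞, higher modes decay exponentially faster. The n=1 mode dominates: T ~ c₁ sin(πx/3.867) e^{-λ₁t}.
Decay rate: λ₁ = 3.8623π²/3.867² ≈ 2.549.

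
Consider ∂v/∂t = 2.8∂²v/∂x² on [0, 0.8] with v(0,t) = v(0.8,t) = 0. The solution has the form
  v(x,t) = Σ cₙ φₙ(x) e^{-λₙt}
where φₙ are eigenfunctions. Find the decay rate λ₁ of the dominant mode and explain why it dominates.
Eigenvalues: λₙ = 2.8n²π²/0.8².
First three modes:
  n=1: λ₁ = 2.8π²/0.8² ≈ 43.18
  n=2: λ₂ = 11.2π²/0.8² ≈ 172.718 (4× faster decay)
  n=3: λ₃ = 25.2π²/0.8² ≈ 388.616 (9× faster decay)
As t → ∞, higher modes decay exponentially faster. The n=1 mode dominates: v ~ c₁ sin(πx/0.8) e^{-λ₁t}.
Decay rate: λ₁ = 2.8π²/0.8² ≈ 43.18.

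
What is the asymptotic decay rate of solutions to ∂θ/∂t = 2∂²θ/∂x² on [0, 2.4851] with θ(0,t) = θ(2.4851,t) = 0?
Eigenvalues: λₙ = 2n²π²/2.4851².
First three modes:
  n=1: λ₁ = 2π²/2.4851² ≈ 3.196
  n=2: λ₂ = 8π²/2.4851² ≈ 12.785 (4× faster decay)
  n=3: λ₃ = 18π²/2.4851² ≈ 28.766 (9× faster decay)
As t → ∞, higher modes decay exponentially faster. The n=1 mode dominates: θ ~ c₁ sin(πx/2.4851) e^{-λ₁t}.
Decay rate: λ₁ = 2π²/2.4851² ≈ 3.196.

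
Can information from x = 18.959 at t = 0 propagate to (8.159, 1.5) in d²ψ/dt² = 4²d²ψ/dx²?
No. The domain of dependence is [2.159, 14.159], and 18.959 is outside this interval.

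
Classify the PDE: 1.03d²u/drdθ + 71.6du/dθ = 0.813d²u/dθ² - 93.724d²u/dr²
Rewriting in standard form: 93.724d²u/dr² + 1.03d²u/drdθ - 0.813d²u/dθ² + 71.6du/dθ = 0. A = 93.724, B = 1.03, C = -0.813. Discriminant B² - 4AC = 305.851348. Since 305.851348 > 0, hyperbolic.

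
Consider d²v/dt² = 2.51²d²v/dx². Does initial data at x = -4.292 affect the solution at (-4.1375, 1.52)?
Yes. The domain of dependence is [-7.9527, -0.3223], and -4.292 ∈ [-7.9527, -0.3223].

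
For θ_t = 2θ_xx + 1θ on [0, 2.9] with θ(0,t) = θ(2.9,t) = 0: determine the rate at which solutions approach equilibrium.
Eigenvalues: λₙ = 2n²π²/2.9² - 1.
First three modes:
  n=1: λ₁ = 2π²/2.9² - 1 ≈ 1.347
  n=2: λ₂ = 8π²/2.9² - 1 ≈ 8.388
  n=3: λ₃ = 18π²/2.9² - 1 ≈ 20.124
Since 2π²/2.9² ≈ 2.347 > 1, all λₙ > 0.
The n=1 mode decays slowest → dominates as t → ∞.
Asymptotic: θ ~ c₁ sin(πx/2.9) e^{-λ₁t} with decay rate λ₁ ≈ 1.347.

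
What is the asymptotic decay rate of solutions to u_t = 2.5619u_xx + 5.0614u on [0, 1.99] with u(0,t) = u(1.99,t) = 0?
Eigenvalues: λₙ = 2.5619n²π²/1.99² - 5.0614.
First three modes:
  n=1: λ₁ = 2.5619π²/1.99² - 5.0614 ≈ 1.324
  n=2: λ₂ = 10.2476π²/1.99² - 5.0614 ≈ 20.478
  n=3: λ₃ = 23.0571π²/1.99² - 5.0614 ≈ 52.403
Since 2.5619π²/1.99² ≈ 6.385 > 5.0614, all λₙ > 0.
The n=1 mode decays slowest → dominates as t → ∞.
Asymptotic: u ~ c₁ sin(πx/1.99) e^{-λ₁t} with decay rate λ₁ ≈ 1.324.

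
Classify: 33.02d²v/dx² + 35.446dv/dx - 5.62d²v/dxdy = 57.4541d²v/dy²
Rewriting in standard form: 33.02d²v/dx² - 5.62d²v/dxdy - 57.4541d²v/dy² + 35.446dv/dx = 0. Hyperbolic (discriminant = 7620.121928).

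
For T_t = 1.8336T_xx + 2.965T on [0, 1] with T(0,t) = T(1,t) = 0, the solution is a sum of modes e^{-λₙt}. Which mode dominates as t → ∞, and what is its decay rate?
Eigenvalues: λₙ = 1.8336n²π²/1² - 2.965.
First three modes:
  n=1: λ₁ = 1.8336π² - 2.965 ≈ 15.132
  n=2: λ₂ = 7.3344π² - 2.965 ≈ 69.423
  n=3: λ₃ = 16.5024π² - 2.965 ≈ 159.907
Since 1.8336π² ≈ 18.097 > 2.965, all λₙ > 0.
The n=1 mode decays slowest → dominates as t → ∞.
Asymptotic: T ~ c₁ sin(πx/1) e^{-λ₁t} with decay rate λ₁ ≈ 15.132.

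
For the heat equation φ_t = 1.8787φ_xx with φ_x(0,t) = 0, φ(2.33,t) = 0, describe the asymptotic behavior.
φ → 0. Heat escapes through the Dirichlet boundary.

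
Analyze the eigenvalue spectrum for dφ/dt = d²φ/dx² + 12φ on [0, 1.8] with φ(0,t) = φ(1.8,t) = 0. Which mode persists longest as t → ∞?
Eigenvalues: λₙ = n²π²/1.8² - 12.
First three modes:
  n=1: λ₁ = π²/1.8² - 12 ≈ -8.954
  n=2: λ₂ = 4π²/1.8² - 12 ≈ 0.185
  n=3: λ₃ = 9π²/1.8² - 12 ≈ 15.416
Since π²/1.8² ≈ 3.046 < 12, λ₁ < 0.
The n=1 mode grows fastest (−λₙ is largest for n=1) → dominates.
Asymptotic: φ ~ c₁ sin(πx/1.8) e^{8.954t} (exponential growth at rate −λ₁ ≈ 8.954).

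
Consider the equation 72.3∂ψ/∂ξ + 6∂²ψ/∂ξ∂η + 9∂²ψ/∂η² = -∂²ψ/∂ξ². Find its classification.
Rewriting in standard form: ∂²ψ/∂ξ² + 6∂²ψ/∂ξ∂η + 9∂²ψ/∂η² + 72.3∂ψ/∂ξ = 0. Parabolic. (A = 1, B = 6, C = 9 gives B² - 4AC = 0.)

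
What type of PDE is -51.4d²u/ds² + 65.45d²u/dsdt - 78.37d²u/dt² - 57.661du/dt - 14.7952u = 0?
With A = -51.4, B = 65.45, C = -78.37, the discriminant is -11829.1695. This is an elliptic PDE.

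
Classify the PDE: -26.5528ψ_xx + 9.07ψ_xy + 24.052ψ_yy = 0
A = -26.5528, B = 9.07, C = 24.052. Discriminant B² - 4AC = 2636.8566824. Since 2636.8566824 > 0, hyperbolic.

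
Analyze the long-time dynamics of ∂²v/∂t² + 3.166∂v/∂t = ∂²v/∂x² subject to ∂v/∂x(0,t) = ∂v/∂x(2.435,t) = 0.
Long-time behavior: v → constant (steady state). Damping (γ=3.166) dissipates the nonconstant modes; with Neumann BCs the spatial average obeys M''+γM'=0 and tends to a finite limit.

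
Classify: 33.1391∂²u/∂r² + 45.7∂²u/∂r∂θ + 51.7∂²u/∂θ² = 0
Elliptic (discriminant = -4764.67588).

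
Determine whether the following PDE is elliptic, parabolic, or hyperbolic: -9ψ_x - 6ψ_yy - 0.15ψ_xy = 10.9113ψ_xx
Rewriting in standard form: -10.9113ψ_xx - 0.15ψ_xy - 6ψ_yy - 9ψ_x = 0. Coefficients: A = -10.9113, B = -0.15, C = -6. B² - 4AC = -261.8487, which is negative, so the equation is elliptic.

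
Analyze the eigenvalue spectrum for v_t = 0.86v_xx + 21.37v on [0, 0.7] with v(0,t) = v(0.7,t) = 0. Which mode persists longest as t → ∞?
Eigenvalues: λₙ = 0.86n²π²/0.7² - 21.37.
First three modes:
  n=1: λ₁ = 0.86π²/0.7² - 21.37 ≈ -4.048
  n=2: λ₂ = 3.44π²/0.7² - 21.37 ≈ 47.919
  n=3: λ₃ = 7.74π²/0.7² - 21.37 ≈ 134.529
Since 0.86π²/0.7² ≈ 17.322 < 21.37, λ₁ < 0.
The n=1 mode grows fastest (−λₙ is largest for n=1) → dominates.
Asymptotic: v ~ c₁ sin(πx/0.7) e^{4.048t} (exponential growth at rate −λ₁ ≈ 4.048).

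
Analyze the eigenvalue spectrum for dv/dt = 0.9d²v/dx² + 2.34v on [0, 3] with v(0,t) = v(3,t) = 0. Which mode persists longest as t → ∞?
Eigenvalues: λₙ = 0.9n²π²/3² - 2.34.
First three modes:
  n=1: λ₁ = 0.9π²/3² - 2.34 ≈ -1.353
  n=2: λ₂ = 3.6π²/3² - 2.34 ≈ 1.608
  n=3: λ₃ = 8.1π²/3² - 2.34 ≈ 6.543
Since 0.9π²/3² ≈ 0.987 < 2.34, λ₁ < 0.
The n=1 mode grows fastest (−λₙ is largest for n=1) → dominates.
Asymptotic: v ~ c₁ sin(πx/3) e^{1.353t} (exponential growth at rate −λ₁ ≈ 1.353).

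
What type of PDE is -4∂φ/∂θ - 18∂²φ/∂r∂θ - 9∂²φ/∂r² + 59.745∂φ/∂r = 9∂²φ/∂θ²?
Rewriting in standard form: -9∂²φ/∂r² - 18∂²φ/∂r∂θ - 9∂²φ/∂θ² + 59.745∂φ/∂r - 4∂φ/∂θ = 0. With A = -9, B = -18, C = -9, the discriminant is 0. This is a parabolic PDE.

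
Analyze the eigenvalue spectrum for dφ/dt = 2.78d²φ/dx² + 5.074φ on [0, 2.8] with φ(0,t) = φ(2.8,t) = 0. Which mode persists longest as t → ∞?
Eigenvalues: λₙ = 2.78n²π²/2.8² - 5.074.
First three modes:
  n=1: λ₁ = 2.78π²/2.8² - 5.074 ≈ -1.574
  n=2: λ₂ = 11.12π²/2.8² - 5.074 ≈ 8.925
  n=3: λ₃ = 25.02π²/2.8² - 5.074 ≈ 26.423
Since 2.78π²/2.8² ≈ 3.5 < 5.074, λ₁ < 0.
The n=1 mode grows fastest (−λₙ is largest for n=1) → dominates.
Asymptotic: φ ~ c₁ sin(πx/2.8) e^{1.574t} (exponential growth at rate −λ₁ ≈ 1.574).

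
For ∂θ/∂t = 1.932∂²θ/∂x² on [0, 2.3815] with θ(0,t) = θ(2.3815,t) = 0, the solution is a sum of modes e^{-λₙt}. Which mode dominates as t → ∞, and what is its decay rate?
Eigenvalues: λₙ = 1.932n²π²/2.3815².
First three modes:
  n=1: λ₁ = 1.932π²/2.3815² ≈ 3.362
  n=2: λ₂ = 7.728π²/2.3815² ≈ 13.448 (4× faster decay)
  n=3: λ₃ = 17.388π²/2.3815² ≈ 30.259 (9× faster decay)
As t → ∞, higher modes decay exponentially faster. The n=1 mode dominates: θ ~ c₁ sin(πx/2.3815) e^{-λ₁t}.
Decay rate: λ₁ = 1.932π²/2.3815² ≈ 3.362.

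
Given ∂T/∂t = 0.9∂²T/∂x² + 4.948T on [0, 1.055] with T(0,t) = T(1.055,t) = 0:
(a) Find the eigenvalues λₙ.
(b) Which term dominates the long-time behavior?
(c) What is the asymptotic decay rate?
Eigenvalues: λₙ = 0.9n²π²/1.055² - 4.948.
First three modes:
  n=1: λ₁ = 0.9π²/1.055² - 4.948 ≈ 3.033
  n=2: λ₂ = 3.6π²/1.055² - 4.948 ≈ 26.975
  n=3: λ₃ = 8.1π²/1.055² - 4.948 ≈ 66.878
Since 0.9π²/1.055² ≈ 7.981 > 4.948, all λₙ > 0.
The n=1 mode decays slowest → dominates as t → ∞.
Asymptotic: T ~ c₁ sin(πx/1.055) e^{-λ₁t} with decay rate λ₁ ≈ 3.033.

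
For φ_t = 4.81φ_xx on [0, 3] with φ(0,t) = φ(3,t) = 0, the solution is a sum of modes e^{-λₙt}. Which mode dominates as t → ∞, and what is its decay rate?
Eigenvalues: λₙ = 4.81n²π²/3².
First three modes:
  n=1: λ₁ = 4.81π²/3² ≈ 5.275
  n=2: λ₂ = 19.24π²/3² ≈ 21.099 (4× faster decay)
  n=3: λ₃ = 43.29π²/3² ≈ 47.473 (9× faster decay)
As t → ∞, higher modes decay exponentially faster. The n=1 mode dominates: φ ~ c₁ sin(πx/3) e^{-λ₁t}.
Decay rate: λ₁ = 4.81π²/3² ≈ 5.275.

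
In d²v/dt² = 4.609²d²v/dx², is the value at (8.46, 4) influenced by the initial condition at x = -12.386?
No. The domain of dependence is [-9.976, 26.896], and -12.386 is outside this interval.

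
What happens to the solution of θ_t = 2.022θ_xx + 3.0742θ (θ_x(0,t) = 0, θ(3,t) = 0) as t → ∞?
θ grows unboundedly. Reaction dominates diffusion (r=3.0742 > κπ²/(4L²)≈0.55); solution grows exponentially.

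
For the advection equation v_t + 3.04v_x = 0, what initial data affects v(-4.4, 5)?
A single point: x = -19.6. The characteristic through (-4.4, 5) is x - 3.04t = const, so x = -4.4 - 3.04·5 = -19.6.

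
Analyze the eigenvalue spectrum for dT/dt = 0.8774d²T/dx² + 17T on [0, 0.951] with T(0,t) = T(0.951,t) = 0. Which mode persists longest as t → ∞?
Eigenvalues: λₙ = 0.8774n²π²/0.951² - 17.
First three modes:
  n=1: λ₁ = 0.8774π²/0.951² - 17 ≈ -7.425
  n=2: λ₂ = 3.5096π²/0.951² - 17 ≈ 21.3
  n=3: λ₃ = 7.8966π²/0.951² - 17 ≈ 69.175
Since 0.8774π²/0.951² ≈ 9.575 < 17, λ₁ < 0.
The n=1 mode grows fastest (−λₙ is largest for n=1) → dominates.
Asymptotic: T ~ c₁ sin(πx/0.951) e^{7.425t} (exponential growth at rate −λ₁ ≈ 7.425).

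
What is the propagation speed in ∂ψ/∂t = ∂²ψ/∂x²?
Infinite. The heat equation is parabolic, not hyperbolic, so disturbances propagate instantly.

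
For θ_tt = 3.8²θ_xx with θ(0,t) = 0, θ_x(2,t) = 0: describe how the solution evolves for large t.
θ oscillates (no decay). Energy is conserved; the solution oscillates indefinitely as standing waves.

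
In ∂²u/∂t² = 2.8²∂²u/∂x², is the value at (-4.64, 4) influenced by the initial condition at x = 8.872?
No. The domain of dependence is [-15.84, 6.56], and 8.872 is outside this interval.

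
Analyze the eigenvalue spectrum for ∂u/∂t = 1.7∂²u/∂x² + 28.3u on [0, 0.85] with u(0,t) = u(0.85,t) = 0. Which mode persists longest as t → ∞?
Eigenvalues: λₙ = 1.7n²π²/0.85² - 28.3.
First three modes:
  n=1: λ₁ = 1.7π²/0.85² - 28.3 ≈ -5.077
  n=2: λ₂ = 6.8π²/0.85² - 28.3 ≈ 64.59
  n=3: λ₃ = 15.3π²/0.85² - 28.3 ≈ 180.703
Since 1.7π²/0.85² ≈ 23.223 < 28.3, λ₁ < 0.
The n=1 mode grows fastest (−λₙ is largest for n=1) → dominates.
Asymptotic: u ~ c₁ sin(πx/0.85) e^{5.077t} (exponential growth at rate −λ₁ ≈ 5.077).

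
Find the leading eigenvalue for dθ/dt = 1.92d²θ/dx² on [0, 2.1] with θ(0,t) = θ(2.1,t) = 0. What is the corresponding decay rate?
Eigenvalues: λₙ = 1.92n²π²/2.1².
First three modes:
  n=1: λ₁ = 1.92π²/2.1² ≈ 4.297
  n=2: λ₂ = 7.68π²/2.1² ≈ 17.188 (4× faster decay)
  n=3: λ₃ = 17.28π²/2.1² ≈ 38.673 (9× faster decay)
As t → ∞, higher modes decay exponentially faster. The n=1 mode dominates: θ ~ c₁ sin(πx/2.1) e^{-λ₁t}.
Decay rate: λ₁ = 1.92π²/2.1² ≈ 4.297.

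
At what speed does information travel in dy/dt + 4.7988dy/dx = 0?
Speed = 4.7988. Information travels along x - 4.7988t = const (rightward).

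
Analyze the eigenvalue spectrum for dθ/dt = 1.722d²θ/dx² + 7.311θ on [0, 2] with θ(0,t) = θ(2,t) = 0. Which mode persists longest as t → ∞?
Eigenvalues: λₙ = 1.722n²π²/2² - 7.311.
First three modes:
  n=1: λ₁ = 1.722π²/2² - 7.311 ≈ -3.062
  n=2: λ₂ = 6.888π²/2² - 7.311 ≈ 9.684
  n=3: λ₃ = 15.498π²/2² - 7.311 ≈ 30.929
Since 1.722π²/2² ≈ 4.249 < 7.311, λ₁ < 0.
The n=1 mode grows fastest (−λₙ is largest for n=1) → dominates.
Asymptotic: θ ~ c₁ sin(πx/2) e^{3.062t} (exponential growth at rate −λ₁ ≈ 3.062).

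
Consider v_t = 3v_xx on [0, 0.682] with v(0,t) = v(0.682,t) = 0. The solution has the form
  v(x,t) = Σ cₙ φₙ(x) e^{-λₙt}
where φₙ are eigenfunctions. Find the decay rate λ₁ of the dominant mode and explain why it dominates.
Eigenvalues: λₙ = 3n²π²/0.682².
First three modes:
  n=1: λ₁ = 3π²/0.682² ≈ 63.658
  n=2: λ₂ = 12π²/0.682² ≈ 254.632 (4× faster decay)
  n=3: λ₃ = 27π²/0.682² ≈ 572.921 (9× faster decay)
As t → ∞, higher modes decay exponentially faster. The n=1 mode dominates: v ~ c₁ sin(πx/0.682) e^{-λ₁t}.
Decay rate: λ₁ = 3π²/0.682² ≈ 63.658.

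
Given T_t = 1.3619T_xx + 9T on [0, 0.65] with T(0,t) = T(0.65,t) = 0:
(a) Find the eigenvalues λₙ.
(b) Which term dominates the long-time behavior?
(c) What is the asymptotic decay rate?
Eigenvalues: λₙ = 1.3619n²π²/0.65² - 9.
First three modes:
  n=1: λ₁ = 1.3619π²/0.65² - 9 ≈ 22.814
  n=2: λ₂ = 5.4476π²/0.65² - 9 ≈ 118.256
  n=3: λ₃ = 12.2571π²/0.65² - 9 ≈ 277.326
Since 1.3619π²/0.65² ≈ 31.814 > 9, all λₙ > 0.
The n=1 mode decays slowest → dominates as t → ∞.
Asymptotic: T ~ c₁ sin(πx/0.65) e^{-λ₁t} with decay rate λ₁ ≈ 22.814.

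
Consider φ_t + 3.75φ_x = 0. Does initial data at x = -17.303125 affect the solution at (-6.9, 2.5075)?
No. Only data at x = -16.303125 affects (-6.9, 2.5075). Advection has one-way propagation along characteristics.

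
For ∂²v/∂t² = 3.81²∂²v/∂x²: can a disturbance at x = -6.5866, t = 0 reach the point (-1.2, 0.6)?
No. The domain of dependence is [-3.486, 1.086], and -6.5866 is outside this interval.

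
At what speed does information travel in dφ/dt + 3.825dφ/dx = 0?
Speed = 3.825. Information travels along x - 3.825t = const (rightward).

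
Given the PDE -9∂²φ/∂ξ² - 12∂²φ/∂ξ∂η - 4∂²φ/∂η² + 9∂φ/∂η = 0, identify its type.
The second-order coefficients are A = -9, B = -12, C = -4. Since B² - 4AC = 0 = 0, this is a parabolic PDE.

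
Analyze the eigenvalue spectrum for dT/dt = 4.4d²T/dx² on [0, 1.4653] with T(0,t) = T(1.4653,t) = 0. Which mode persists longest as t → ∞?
Eigenvalues: λₙ = 4.4n²π²/1.4653².
First three modes:
  n=1: λ₁ = 4.4π²/1.4653² ≈ 20.226
  n=2: λ₂ = 17.6π²/1.4653² ≈ 80.902 (4× faster decay)
  n=3: λ₃ = 39.6π²/1.4653² ≈ 182.03 (9× faster decay)
As t → ∞, higher modes decay exponentially faster. The n=1 mode dominates: T ~ c₁ sin(πx/1.4653) e^{-λ₁t}.
Decay rate: λ₁ = 4.4π²/1.4653² ≈ 20.226.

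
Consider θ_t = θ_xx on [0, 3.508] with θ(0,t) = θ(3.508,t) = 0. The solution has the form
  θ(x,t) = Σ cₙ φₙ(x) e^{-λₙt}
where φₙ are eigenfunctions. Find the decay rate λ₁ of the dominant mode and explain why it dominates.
Eigenvalues: λₙ = n²π²/3.508².
First three modes:
  n=1: λ₁ = π²/3.508² ≈ 0.802
  n=2: λ₂ = 4π²/3.508² ≈ 3.208 (4× faster decay)
  n=3: λ₃ = 9π²/3.508² ≈ 7.218 (9× faster decay)
As t → ∞, higher modes decay exponentially faster. The n=1 mode dominates: θ ~ c₁ sin(πx/3.508) e^{-λ₁t}.
Decay rate: λ₁ = π²/3.508² ≈ 0.802.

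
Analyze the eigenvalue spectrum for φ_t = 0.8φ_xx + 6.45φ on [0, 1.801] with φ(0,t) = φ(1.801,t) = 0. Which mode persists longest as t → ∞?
Eigenvalues: λₙ = 0.8n²π²/1.801² - 6.45.
First three modes:
  n=1: λ₁ = 0.8π²/1.801² - 6.45 ≈ -4.016
  n=2: λ₂ = 3.2π²/1.801² - 6.45 ≈ 3.287
  n=3: λ₃ = 7.2π²/1.801² - 6.45 ≈ 15.458
Since 0.8π²/1.801² ≈ 2.434 < 6.45, λ₁ < 0.
The n=1 mode grows fastest (−λₙ is largest for n=1) → dominates.
Asymptotic: φ ~ c₁ sin(πx/1.801) e^{4.016t} (exponential growth at rate −λ₁ ≈ 4.016).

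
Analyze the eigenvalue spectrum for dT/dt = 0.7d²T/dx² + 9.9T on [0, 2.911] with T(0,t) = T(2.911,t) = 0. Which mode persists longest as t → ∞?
Eigenvalues: λₙ = 0.7n²π²/2.911² - 9.9.
First three modes:
  n=1: λ₁ = 0.7π²/2.911² - 9.9 ≈ -9.085
  n=2: λ₂ = 2.8π²/2.911² - 9.9 ≈ -6.639
  n=3: λ₃ = 6.3π²/2.911² - 9.9 ≈ -2.562
Since 0.7π²/2.911² ≈ 0.815 < 9.9, λ₁ < 0.
The n=1 mode grows fastest (−λₙ is largest for n=1) → dominates.
Asymptotic: T ~ c₁ sin(πx/2.911) e^{9.085t} (exponential growth at rate −λ₁ ≈ 9.085).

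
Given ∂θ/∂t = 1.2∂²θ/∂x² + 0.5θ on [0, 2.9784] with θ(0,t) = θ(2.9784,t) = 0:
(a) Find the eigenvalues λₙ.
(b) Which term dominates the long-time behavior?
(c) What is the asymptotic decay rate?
Eigenvalues: λₙ = 1.2n²π²/2.9784² - 0.5.
First three modes:
  n=1: λ₁ = 1.2π²/2.9784² - 0.5 ≈ 0.835
  n=2: λ₂ = 4.8π²/2.9784² - 0.5 ≈ 4.84
  n=3: λ₃ = 10.8π²/2.9784² - 0.5 ≈ 11.516
Since 1.2π²/2.9784² ≈ 1.335 > 0.5, all λₙ > 0.
The n=1 mode decays slowest → dominates as t → ∞.
Asymptotic: θ ~ c₁ sin(πx/2.9784) e^{-λ₁t} with decay rate λ₁ ≈ 0.835.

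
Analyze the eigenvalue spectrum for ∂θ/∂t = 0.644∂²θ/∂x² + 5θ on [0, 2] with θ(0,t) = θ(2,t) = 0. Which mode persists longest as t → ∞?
Eigenvalues: λₙ = 0.644n²π²/2² - 5.
First three modes:
  n=1: λ₁ = 0.644π²/2² - 5 ≈ -3.411
  n=2: λ₂ = 2.576π²/2² - 5 ≈ 1.356
  n=3: λ₃ = 5.796π²/2² - 5 ≈ 9.301
Since 0.644π²/2² ≈ 1.589 < 5, λ₁ < 0.
The n=1 mode grows fastest (−λₙ is largest for n=1) → dominates.
Asymptotic: θ ~ c₁ sin(πx/2) e^{3.411t} (exponential growth at rate −λ₁ ≈ 3.411).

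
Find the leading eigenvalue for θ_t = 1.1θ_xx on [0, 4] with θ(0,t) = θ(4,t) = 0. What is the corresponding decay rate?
Eigenvalues: λₙ = 1.1n²π²/4².
First three modes:
  n=1: λ₁ = 1.1π²/4² ≈ 0.679
  n=2: λ₂ = 4.4π²/4² ≈ 2.714 (4× faster decay)
  n=3: λ₃ = 9.9π²/4² ≈ 6.107 (9× faster decay)
As t → ∞, higher modes decay exponentially faster. The n=1 mode dominates: θ ~ c₁ sin(πx/4) e^{-λ₁t}.
Decay rate: λ₁ = 1.1π²/4² ≈ 0.679.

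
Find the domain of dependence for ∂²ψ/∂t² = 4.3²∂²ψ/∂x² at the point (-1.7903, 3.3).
Domain of dependence: [-15.9803, 12.3997]. Signals travel at speed 4.3, so data within |x - -1.7903| ≤ 4.3·3.3 = 14.19 can reach the point.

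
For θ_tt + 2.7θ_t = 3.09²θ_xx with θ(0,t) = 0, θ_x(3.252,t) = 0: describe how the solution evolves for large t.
θ → 0. Damping (γ=2.7) dissipates energy; oscillations decay exponentially.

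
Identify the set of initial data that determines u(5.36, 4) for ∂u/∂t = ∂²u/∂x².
The entire real line. The heat equation has infinite propagation speed: any initial disturbance instantly affects all points (though exponentially small far away).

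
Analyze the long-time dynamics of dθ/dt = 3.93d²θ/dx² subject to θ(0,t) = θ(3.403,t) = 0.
Long-time behavior: θ → 0. Heat diffuses out through both boundaries.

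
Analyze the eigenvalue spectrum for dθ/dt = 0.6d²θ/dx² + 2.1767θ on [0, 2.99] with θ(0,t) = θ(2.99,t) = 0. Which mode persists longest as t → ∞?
Eigenvalues: λₙ = 0.6n²π²/2.99² - 2.1767.
First three modes:
  n=1: λ₁ = 0.6π²/2.99² - 2.1767 ≈ -1.514
  n=2: λ₂ = 2.4π²/2.99² - 2.1767 ≈ 0.473
  n=3: λ₃ = 5.4π²/2.99² - 2.1767 ≈ 3.785
Since 0.6π²/2.99² ≈ 0.662 < 2.1767, λ₁ < 0.
The n=1 mode grows fastest (−λₙ is largest for n=1) → dominates.
Asymptotic: θ ~ c₁ sin(πx/2.99) e^{1.514t} (exponential growth at rate −λ₁ ≈ 1.514).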